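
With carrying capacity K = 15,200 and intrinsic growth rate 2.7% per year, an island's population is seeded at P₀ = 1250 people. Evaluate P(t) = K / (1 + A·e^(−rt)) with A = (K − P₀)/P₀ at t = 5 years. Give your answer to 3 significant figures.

A = (15200 − 1250)/1250 = 11.16
P(5) = 15200 / (1 + 11.16·e^(−0.027·5)) = 15200 / (1 + 11.16·0.873716)
= 15200 / 10.75067 ≈ 1413.87

≈ 1,410 people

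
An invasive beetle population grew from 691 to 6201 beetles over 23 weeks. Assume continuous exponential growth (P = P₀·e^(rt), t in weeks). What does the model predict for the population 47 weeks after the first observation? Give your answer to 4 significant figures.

r = ln(6201/691) / 23 ≈ 0.095405 per week
P(47) = 691 · e^(0.095405·47) = 691 · 88.59341 ≈ 61218.05

≈ 61,220 beetles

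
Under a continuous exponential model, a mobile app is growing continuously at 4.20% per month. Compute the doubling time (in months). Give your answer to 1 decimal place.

doubling time = ln(2) / |r| = 0.69315 / 0.042

doubling time ≈ 16.5 months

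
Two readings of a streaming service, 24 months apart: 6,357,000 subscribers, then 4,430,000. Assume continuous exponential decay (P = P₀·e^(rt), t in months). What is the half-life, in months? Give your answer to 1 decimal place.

half-life ≈ 46.1 months

r = ln(4430000/6357000) / 24 = ln(0.69687) / 24 ≈ -0.015048 per month
half-life = ln 2 / |r| = 0.69315 / 0.015048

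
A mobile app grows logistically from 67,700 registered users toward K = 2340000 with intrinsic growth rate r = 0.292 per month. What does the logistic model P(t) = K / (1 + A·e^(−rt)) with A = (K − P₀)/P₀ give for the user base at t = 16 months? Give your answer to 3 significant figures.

≈ 1,780,000 registered users

A = (2340000 − 67700)/67700 = 33.56425
P(16) = 2340000 / (1 + 33.56425·e^(−0.292·16)) = 2340000 / (1 + 33.56425·0.009354)
= 2340000 / 1.31394 ≈ 1780896.84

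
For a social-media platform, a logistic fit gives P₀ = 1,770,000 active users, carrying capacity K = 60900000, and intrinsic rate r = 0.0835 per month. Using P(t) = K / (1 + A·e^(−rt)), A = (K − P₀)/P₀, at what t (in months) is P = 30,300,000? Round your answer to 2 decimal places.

A = (60900000 − 1770000)/1770000 = 33.40678
30300000 = 60900000/(1 + 33.40678·e^(−0.0835t)) → 1 + 33.40678·e^(−0.0835t) = 2.0099
e^(−0.0835t) = 0.03023 → t = ln(33.07926)/0.0835 = 3.49891/0.0835

t ≈ 41.90 months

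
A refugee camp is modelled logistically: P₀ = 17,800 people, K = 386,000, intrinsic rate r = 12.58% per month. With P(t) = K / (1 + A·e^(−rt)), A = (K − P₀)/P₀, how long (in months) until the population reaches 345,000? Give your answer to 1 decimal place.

A = (386000 − 17800)/17800 = 20.68539
345000 = 386000/(1 + 20.68539·e^(−0.1258t)) → 1 + 20.68539·e^(−0.1258t) = 1.11884
e^(−0.1258t) = 0.005745 → t = ln(174.06002)/0.1258 = 5.1594/0.1258

t ≈ 41.0 months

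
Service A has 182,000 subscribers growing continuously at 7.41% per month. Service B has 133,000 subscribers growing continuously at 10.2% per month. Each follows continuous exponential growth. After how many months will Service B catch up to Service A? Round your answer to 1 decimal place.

182000·e^(0.0741t) = 133000·e^(0.102t)
182000/133000 = e^((0.102 − 0.0741)t) → ln(1.36842) = 0.0279·t
t = 0.31366 / 0.0279

t ≈ 11.2 months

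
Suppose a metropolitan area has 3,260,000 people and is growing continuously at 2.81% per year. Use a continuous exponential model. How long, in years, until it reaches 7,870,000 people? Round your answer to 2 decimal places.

7870000 = 3260000 · e^(0.0281·t)
t = ln(7870000/3260000) / 0.0281 = ln(2.41411) / 0.0281 = 0.88133 / 0.0281

t ≈ 31.36 years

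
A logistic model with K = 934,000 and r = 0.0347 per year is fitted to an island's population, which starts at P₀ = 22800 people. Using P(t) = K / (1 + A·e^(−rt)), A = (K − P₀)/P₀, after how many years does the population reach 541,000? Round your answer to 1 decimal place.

A = (934000 − 22800)/22800 = 39.96491
541000 = 934000/(1 + 39.96491·e^(−0.0347t)) → 1 + 39.96491·e^(−0.0347t) = 1.72643
e^(−0.0347t) = 0.018177 → t = ln(55.01531)/0.0347 = 4.00761/0.0347

t ≈ 115.5 years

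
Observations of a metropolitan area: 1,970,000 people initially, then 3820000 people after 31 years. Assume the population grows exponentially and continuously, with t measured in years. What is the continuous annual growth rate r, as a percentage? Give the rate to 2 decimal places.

3820000 = 1970000 · e^(r·31)
e^(31r) = 3820000/1970000 = 1.93909
r = ln(1.93909) / 31 = 0.66222 / 31

r ≈ 2.14% per year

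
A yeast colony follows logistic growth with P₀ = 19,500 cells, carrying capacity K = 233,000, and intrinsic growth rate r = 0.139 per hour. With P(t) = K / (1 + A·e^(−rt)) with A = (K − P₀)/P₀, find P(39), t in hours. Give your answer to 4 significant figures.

A = (233000 − 19500)/19500 = 10.94872
P(39) = 233000 / (1 + 10.94872·e^(−0.139·39)) = 233000 / (1 + 10.94872·0.004423)
= 233000 / 1.04842 ≈ 222238.51

≈ 222,200 cells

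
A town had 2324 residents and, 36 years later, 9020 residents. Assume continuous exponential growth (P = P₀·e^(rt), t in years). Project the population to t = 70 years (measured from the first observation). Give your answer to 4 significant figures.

r = ln(9020/2324) / 36 ≈ 0.037671 per year
P(70) = 2324 · e^(0.037671·70) = 2324 · 13.97077 ≈ 32468.06

≈ 32,470 residents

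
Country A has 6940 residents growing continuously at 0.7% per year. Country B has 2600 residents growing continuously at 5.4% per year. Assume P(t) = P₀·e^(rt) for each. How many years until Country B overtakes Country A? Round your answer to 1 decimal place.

6940·e^(0.007t) = 2600·e^(0.054t)
6940/2600 = e^((0.054 − 0.007)t) → ln(2.66923) = 0.047·t
t = 0.98179 / 0.047

t ≈ 20.9 years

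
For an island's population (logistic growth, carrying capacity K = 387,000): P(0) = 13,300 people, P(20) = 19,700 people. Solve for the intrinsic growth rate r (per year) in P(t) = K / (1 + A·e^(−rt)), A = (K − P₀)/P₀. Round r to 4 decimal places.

r ≈ 0.0205 per year

A = (387000 − 13300)/13300 = 28.09774
19700 = 387000/(1 + 28.09774·e^(−r·20)) → e^(−20r) = (19.64467 − 1)/28.09774 = 0.663565
r = −ln(0.663565)/20 = 0.41013/20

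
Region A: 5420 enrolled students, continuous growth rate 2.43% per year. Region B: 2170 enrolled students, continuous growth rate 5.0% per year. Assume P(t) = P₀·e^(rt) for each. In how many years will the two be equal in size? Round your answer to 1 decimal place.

5420·e^(0.0243t) = 2170·e^(0.05t)
5420/2170 = e^((0.05 − 0.0243)t) → ln(2.4977) = 0.0257·t
t = 0.91537 / 0.0257

t ≈ 35.6 years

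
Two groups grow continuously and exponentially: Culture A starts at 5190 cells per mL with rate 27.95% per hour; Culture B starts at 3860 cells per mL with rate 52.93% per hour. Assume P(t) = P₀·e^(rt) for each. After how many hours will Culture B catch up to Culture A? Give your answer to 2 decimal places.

t ≈ 1.19 hours

5190·e^(0.2795t) = 3860·e^(0.5293t)
5190/3860 = e^((0.5293 − 0.2795)t) → ln(1.34456) = 0.2498·t
t = 0.29607 / 0.2498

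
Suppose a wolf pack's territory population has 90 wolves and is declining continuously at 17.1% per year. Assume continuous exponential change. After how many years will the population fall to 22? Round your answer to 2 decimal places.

22 = 90 · e^(-0.171·t)
t = ln(22/90) / -0.171 = ln(0.24444) / -0.171 = -1.40877 / -0.171

t ≈ 8.24 years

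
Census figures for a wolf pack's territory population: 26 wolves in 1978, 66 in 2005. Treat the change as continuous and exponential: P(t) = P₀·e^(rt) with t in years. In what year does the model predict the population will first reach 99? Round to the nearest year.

year 2017

r = ln(66/26) / 27 = 0.93156/27 ≈ 0.034502 per year
t = ln(99/26) / r = 1.33702/0.034502 ≈ 38.75 years after 1978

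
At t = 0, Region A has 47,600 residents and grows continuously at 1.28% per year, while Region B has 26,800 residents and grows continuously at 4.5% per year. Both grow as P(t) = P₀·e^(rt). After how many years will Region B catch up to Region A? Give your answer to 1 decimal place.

t ≈ 17.8 years

47600·e^(0.0128t) = 26800·e^(0.045t)
47600/26800 = e^((0.045 − 0.0128)t) → ln(1.77612) = 0.0322·t
t = 0.57443 / 0.0322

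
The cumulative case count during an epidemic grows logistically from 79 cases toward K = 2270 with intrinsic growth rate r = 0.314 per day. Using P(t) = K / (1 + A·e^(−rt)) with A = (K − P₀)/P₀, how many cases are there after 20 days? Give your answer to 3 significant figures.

A = (2270 − 79)/79 = 27.73418
P(20) = 2270 / (1 + 27.73418·e^(−0.314·20)) = 2270 / (1 + 27.73418·0.001873)
= 2270 / 1.05196 ≈ 2157.88

≈ 2,160 cases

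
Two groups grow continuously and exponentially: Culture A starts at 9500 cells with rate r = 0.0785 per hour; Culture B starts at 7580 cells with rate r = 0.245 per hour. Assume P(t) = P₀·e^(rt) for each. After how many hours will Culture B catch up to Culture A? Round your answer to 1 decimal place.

9500·e^(0.0785t) = 7580·e^(0.245t)
9500/7580 = e^((0.245 − 0.0785)t) → ln(1.2533) = 0.1665·t
t = 0.22578 / 0.1665

t ≈ 1.4 hours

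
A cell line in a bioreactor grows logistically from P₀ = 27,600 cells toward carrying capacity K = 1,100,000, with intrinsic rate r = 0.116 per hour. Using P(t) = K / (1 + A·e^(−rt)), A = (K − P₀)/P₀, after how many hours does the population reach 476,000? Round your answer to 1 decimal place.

A = (1100000 − 27600)/27600 = 38.85507
476000 = 1100000/(1 + 38.85507·e^(−0.116t)) → 1 + 38.85507·e^(−0.116t) = 2.31092
e^(−0.116t) = 0.033739 → t = ln(29.63945)/0.116 = 3.38911/0.116

t ≈ 29.2 hours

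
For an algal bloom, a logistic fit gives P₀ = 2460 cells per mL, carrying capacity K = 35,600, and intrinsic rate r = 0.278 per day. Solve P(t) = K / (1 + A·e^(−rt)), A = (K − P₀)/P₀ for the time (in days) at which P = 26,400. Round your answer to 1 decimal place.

t ≈ 13.1 days

A = (35600 − 2460)/2460 = 13.47154
26400 = 35600/(1 + 13.47154·e^(−0.278t)) → 1 + 13.47154·e^(−0.278t) = 1.34848
e^(−0.278t) = 0.025868 → t = ln(38.65748)/0.278 = 3.65474/0.278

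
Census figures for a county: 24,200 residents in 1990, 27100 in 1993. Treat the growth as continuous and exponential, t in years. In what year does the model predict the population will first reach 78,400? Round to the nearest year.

r = ln(27100/24200) / 3 = 0.11318/3 ≈ 0.037727 per year
t = ln(78400/24200) / r = 1.17547/0.037727 ≈ 31.16 years after 1990

year 2021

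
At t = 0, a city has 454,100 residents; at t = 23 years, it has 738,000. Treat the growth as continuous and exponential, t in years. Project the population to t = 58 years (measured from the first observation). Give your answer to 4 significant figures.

≈ 1,545,000 residents

r = ln(738000/454100) / 23 ≈ 0.021114 per year
P(58) = 454100 · e^(0.021114·58) = 454100 · 3.40288 ≈ 1545249.24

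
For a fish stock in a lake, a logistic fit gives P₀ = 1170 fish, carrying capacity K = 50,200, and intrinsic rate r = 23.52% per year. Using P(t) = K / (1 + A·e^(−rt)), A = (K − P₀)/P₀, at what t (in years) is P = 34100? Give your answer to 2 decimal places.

A = (50200 − 1170)/1170 = 41.90598
34100 = 50200/(1 + 41.90598·e^(−0.2352t)) → 1 + 41.90598·e^(−0.2352t) = 1.47214
e^(−0.2352t) = 0.011267 → t = ln(88.75739)/0.2352 = 4.48591/0.2352

t ≈ 19.07 years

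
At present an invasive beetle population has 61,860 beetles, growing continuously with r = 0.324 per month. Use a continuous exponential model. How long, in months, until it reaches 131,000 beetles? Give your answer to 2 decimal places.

131000 = 61860 · e^(0.324·t)
t = ln(131000/61860) / 0.324 = ln(2.11769) / 0.324 = 0.75032 / 0.324

t ≈ 2.32 months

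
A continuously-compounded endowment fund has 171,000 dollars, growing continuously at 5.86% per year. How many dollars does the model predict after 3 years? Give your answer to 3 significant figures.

≈ 204,000 dollars

P(3) = 171000 · e^(0.0586·3) = 171000 · e^(0.1758)
= 171000 · 1.1922 ≈ 203866.13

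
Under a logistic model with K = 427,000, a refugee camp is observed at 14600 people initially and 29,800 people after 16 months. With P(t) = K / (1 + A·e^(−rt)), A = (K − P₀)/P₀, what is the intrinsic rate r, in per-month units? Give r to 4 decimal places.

A = (427000 − 14600)/14600 = 28.24658
29800 = 427000/(1 + 28.24658·e^(−r·16)) → e^(−16r) = (14.32886 − 1)/28.24658 = 0.471875
r = −ln(0.471875)/16 = 0.75104/16

r ≈ 0.0469 per month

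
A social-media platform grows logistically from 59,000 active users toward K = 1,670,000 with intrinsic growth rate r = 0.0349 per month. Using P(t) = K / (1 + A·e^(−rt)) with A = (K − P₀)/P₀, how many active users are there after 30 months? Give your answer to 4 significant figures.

≈ 157,800 active users

A = (1670000 − 59000)/59000 = 27.30508
P(30) = 1670000 / (1 + 27.30508·e^(−0.0349·30)) = 1670000 / (1 + 27.30508·0.350989)
= 1670000 / 10.58379 ≈ 157788.49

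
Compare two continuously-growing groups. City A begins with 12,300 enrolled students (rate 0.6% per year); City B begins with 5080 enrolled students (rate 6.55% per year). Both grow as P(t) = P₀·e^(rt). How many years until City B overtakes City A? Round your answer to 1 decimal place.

12300·e^(0.006t) = 5080·e^(0.0655t)
12300/5080 = e^((0.0655 − 0.006)t) → ln(2.42126) = 0.0595·t
t = 0.88429 / 0.0595

t ≈ 14.9 years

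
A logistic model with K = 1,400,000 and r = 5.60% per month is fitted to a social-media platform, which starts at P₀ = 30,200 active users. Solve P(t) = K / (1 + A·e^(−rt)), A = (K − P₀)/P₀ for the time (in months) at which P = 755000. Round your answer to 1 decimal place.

A = (1400000 − 30200)/30200 = 45.35762
755000 = 1400000/(1 + 45.35762·e^(−0.056t)) → 1 + 45.35762·e^(−0.056t) = 1.8543
e^(−0.056t) = 0.018835 → t = ln(53.09302)/0.056 = 3.97205/0.056

t ≈ 70.9 months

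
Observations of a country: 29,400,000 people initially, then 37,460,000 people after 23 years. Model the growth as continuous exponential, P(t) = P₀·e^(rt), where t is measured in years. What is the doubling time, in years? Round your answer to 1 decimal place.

r = ln(37460000/29400000) / 23 = ln(1.27415) / 23 ≈ 0.010534 per year
doubling time = ln 2 / |r| = 0.69315 / 0.010534

doubling time ≈ 65.8 years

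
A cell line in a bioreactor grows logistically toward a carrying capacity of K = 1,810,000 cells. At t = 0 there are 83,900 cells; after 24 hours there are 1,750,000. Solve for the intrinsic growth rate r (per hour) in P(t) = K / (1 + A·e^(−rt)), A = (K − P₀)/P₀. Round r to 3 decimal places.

r ≈ 0.267 per hour

A = (1810000 − 83900)/83900 = 20.5733
1750000 = 1810000/(1 + 20.5733·e^(−r·24)) → e^(−24r) = (1.03429 − 1)/20.5733 = 0.001667
r = −ln(0.001667)/24 = 6.39702/24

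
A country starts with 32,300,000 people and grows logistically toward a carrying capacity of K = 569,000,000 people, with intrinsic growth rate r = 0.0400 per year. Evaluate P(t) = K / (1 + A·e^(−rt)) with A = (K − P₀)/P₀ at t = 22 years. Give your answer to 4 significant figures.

≈ 72,100,000 people

A = (569000000 − 32300000)/32300000 = 16.6161
P(22) = 569000000 / (1 + 16.6161·e^(−0.04·22)) = 569000000 / (1 + 16.6161·0.414783)
= 569000000 / 7.89207 ≈ 72097651.81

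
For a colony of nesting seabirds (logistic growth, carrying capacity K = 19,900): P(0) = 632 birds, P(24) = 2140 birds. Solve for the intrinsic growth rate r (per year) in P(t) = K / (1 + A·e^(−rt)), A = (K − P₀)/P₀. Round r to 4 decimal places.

r ≈ 0.0542 per year

A = (19900 − 632)/632 = 30.48734
2140 = 19900/(1 + 30.48734·e^(−r·24)) → e^(−24r) = (9.29907 − 1)/30.48734 = 0.272213
r = −ln(0.272213)/24 = 1.30117/24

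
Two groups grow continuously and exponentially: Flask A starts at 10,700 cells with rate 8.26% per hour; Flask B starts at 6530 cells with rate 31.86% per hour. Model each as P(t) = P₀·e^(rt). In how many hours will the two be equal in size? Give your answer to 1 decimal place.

t ≈ 2.1 hours

10700·e^(0.0826t) = 6530·e^(0.3186t)
10700/6530 = e^((0.3186 − 0.0826)t) → ln(1.63859) = 0.236·t
t = 0.49384 / 0.236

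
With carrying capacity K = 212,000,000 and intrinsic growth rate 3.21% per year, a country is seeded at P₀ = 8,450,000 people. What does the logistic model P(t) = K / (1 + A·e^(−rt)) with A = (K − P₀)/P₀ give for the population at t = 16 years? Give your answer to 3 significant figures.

≈ 13,800,000 people

A = (212000000 − 8450000)/8450000 = 24.08876
P(16) = 212000000 / (1 + 24.08876·e^(−0.0321·16)) = 212000000 / (1 + 24.08876·0.598338)
= 212000000 / 15.41321 ≈ 13754434.21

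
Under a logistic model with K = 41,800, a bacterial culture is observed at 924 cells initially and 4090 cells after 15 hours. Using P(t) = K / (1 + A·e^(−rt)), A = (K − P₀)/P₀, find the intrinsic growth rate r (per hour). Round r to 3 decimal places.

A = (41800 − 924)/924 = 44.2381
4090 = 41800/(1 + 44.2381·e^(−r·15)) → e^(−15r) = (10.22005 − 1)/44.2381 = 0.208419
r = −ln(0.208419)/15 = 1.56821/15

r ≈ 0.105 per hour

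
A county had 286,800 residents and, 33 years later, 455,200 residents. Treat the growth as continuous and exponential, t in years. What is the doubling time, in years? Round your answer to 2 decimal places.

doubling time ≈ 49.52 years

r = ln(455200/286800) / 33 = ln(1.58717) / 33 ≈ 0.013999 per year
doubling time = ln 2 / |r| = 0.69315 / 0.013999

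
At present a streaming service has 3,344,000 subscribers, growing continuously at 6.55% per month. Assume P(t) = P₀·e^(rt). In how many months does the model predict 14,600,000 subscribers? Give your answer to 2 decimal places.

14600000 = 3344000 · e^(0.0655·t)
t = ln(14600000/3344000) / 0.0655 = ln(4.36603) / 0.0655 = 1.47385 / 0.0655

t ≈ 22.50 months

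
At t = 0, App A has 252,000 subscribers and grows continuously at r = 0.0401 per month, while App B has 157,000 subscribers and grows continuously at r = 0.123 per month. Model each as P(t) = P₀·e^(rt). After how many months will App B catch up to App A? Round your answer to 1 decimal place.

252000·e^(0.0401t) = 157000·e^(0.123t)
252000/157000 = e^((0.123 − 0.0401)t) → ln(1.6051) = 0.0829·t
t = 0.47318 / 0.0829

t ≈ 5.7 months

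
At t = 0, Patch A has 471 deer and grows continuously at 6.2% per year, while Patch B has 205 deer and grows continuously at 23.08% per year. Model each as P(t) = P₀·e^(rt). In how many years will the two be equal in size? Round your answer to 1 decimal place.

471·e^(0.062t) = 205·e^(0.2308t)
471/205 = e^((0.2308 − 0.062)t) → ln(2.29756) = 0.1688·t
t = 0.83185 / 0.1688

t ≈ 4.9 years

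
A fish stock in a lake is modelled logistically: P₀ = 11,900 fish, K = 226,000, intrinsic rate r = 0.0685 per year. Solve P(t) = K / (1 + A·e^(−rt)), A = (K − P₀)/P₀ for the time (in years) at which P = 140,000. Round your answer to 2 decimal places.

A = (226000 − 11900)/11900 = 17.9916
140000 = 226000/(1 + 17.9916·e^(−0.0685t)) → 1 + 17.9916·e^(−0.0685t) = 1.61429
e^(−0.0685t) = 0.034143 → t = ln(29.28865)/0.0685 = 3.3772/0.0685

t ≈ 49.30 years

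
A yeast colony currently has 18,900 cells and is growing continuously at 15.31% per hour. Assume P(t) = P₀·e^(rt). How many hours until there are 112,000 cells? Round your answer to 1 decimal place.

112000 = 18900 · e^(0.1531·t)
t = ln(112000/18900) / 0.1531 = ln(5.92593) / 0.1531 = 1.77934 / 0.1531

t ≈ 11.6 hours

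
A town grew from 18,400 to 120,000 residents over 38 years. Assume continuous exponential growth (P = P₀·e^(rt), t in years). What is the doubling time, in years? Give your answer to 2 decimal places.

r = ln(120000/18400) / 38 = ln(6.52174) / 38 ≈ 0.049346 per year
doubling time = ln 2 / |r| = 0.69315 / 0.049346

doubling time ≈ 14.05 years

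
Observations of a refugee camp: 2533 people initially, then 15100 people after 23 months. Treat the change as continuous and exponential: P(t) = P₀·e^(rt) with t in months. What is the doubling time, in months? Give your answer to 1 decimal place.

doubling time ≈ 8.9 months

r = ln(15100/2533) / 23 = ln(5.96131) / 23 ≈ 0.077621 per month
doubling time = ln 2 / |r| = 0.69315 / 0.077621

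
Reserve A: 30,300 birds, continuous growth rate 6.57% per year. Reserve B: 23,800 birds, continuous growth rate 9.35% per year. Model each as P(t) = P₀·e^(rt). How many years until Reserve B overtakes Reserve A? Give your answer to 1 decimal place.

t ≈ 8.7 years

30300·e^(0.0657t) = 23800·e^(0.0935t)
30300/23800 = e^((0.0935 − 0.0657)t) → ln(1.27311) = 0.0278·t
t = 0.24146 / 0.0278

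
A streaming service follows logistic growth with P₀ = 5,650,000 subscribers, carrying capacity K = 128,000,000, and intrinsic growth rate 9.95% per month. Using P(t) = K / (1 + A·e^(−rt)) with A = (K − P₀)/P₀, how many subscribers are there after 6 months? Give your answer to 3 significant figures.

≈ 9,910,000 subscribers

A = (128000000 − 5650000)/5650000 = 21.65487
P(6) = 128000000 / (1 + 21.65487·e^(−0.0995·6)) = 128000000 / (1 + 21.65487·0.550461)
= 128000000 / 12.92015 ≈ 9907005.73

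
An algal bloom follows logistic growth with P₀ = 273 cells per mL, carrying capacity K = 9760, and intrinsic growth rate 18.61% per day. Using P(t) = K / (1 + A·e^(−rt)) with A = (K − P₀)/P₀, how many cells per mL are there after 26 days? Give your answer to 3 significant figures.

≈ 7,650 cells per mL

A = (9760 − 273)/273 = 34.75092
P(26) = 9760 / (1 + 34.75092·e^(−0.1861·26)) = 9760 / (1 + 34.75092·0.007918)
= 9760 / 1.27516 ≈ 7653.93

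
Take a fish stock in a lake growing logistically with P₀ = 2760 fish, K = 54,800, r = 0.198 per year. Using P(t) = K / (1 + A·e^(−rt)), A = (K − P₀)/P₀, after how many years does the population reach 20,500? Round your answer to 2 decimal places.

t ≈ 12.23 years

A = (54800 − 2760)/2760 = 18.85507
20500 = 54800/(1 + 18.85507·e^(−0.198t)) → 1 + 18.85507·e^(−0.198t) = 2.67317
e^(−0.198t) = 0.088738 → t = ln(11.26907)/0.198 = 2.42206/0.198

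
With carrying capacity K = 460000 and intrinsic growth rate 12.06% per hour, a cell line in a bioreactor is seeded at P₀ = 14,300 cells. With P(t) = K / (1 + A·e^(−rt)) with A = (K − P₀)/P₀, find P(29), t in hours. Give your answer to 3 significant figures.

≈ 237,000 cells

A = (460000 − 14300)/14300 = 31.16783
P(29) = 460000 / (1 + 31.16783·e^(−0.1206·29)) = 460000 / (1 + 31.16783·0.030276)
= 460000 / 1.94364 ≈ 236669.68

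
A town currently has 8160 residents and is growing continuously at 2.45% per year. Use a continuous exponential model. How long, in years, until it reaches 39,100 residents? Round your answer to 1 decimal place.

t ≈ 64.0 years

39100 = 8160 · e^(0.0245·t)
t = ln(39100/8160) / 0.0245 = ln(4.79167) / 0.0245 = 1.56688 / 0.0245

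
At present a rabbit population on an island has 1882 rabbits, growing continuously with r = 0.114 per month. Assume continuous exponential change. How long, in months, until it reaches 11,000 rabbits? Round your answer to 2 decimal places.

11000 = 1882 · e^(0.114·t)
t = ln(11000/1882) / 0.114 = ln(5.84485) / 0.114 = 1.76556 / 0.114

t ≈ 15.49 months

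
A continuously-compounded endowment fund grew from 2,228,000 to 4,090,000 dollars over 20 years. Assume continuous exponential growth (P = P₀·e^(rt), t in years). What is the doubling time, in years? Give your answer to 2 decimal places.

doubling time ≈ 22.82 years

r = ln(4090000/2228000) / 20 = ln(1.83573) / 20 ≈ 0.030372 per year
doubling time = ln 2 / |r| = 0.69315 / 0.030372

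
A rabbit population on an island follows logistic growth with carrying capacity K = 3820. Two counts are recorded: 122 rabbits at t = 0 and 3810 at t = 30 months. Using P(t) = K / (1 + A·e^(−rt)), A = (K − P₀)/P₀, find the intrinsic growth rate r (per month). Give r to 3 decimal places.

A = (3820 − 122)/122 = 30.31148
3810 = 3820/(1 + 30.31148·e^(−r·30)) → e^(−30r) = (1.00262 − 1)/30.31148 = 0.000087
r = −ln(0.000087)/30 = 9.35433/30

r ≈ 0.312 per month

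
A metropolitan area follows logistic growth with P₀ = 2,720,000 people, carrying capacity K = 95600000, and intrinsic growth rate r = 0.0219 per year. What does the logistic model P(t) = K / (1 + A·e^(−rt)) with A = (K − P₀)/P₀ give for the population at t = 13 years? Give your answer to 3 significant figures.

A = (95600000 − 2720000)/2720000 = 34.14706
P(13) = 95600000 / (1 + 34.14706·e^(−0.0219·13)) = 95600000 / (1 + 34.14706·0.75224)
= 95600000 / 26.68678 ≈ 3582298.07

≈ 3,580,000 people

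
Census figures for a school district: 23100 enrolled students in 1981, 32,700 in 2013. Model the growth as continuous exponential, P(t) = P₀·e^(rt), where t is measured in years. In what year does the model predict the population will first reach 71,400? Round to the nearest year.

year 2085

r = ln(32700/23100) / 32 = 0.34754/32 ≈ 0.010861 per year
t = ln(71400/23100) / r = 1.12847/0.010861 ≈ 103.9 years after 1981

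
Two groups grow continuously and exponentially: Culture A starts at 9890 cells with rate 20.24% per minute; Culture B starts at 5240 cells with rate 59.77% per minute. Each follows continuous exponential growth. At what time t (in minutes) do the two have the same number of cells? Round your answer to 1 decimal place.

t ≈ 1.6 minutes

9890·e^(0.2024t) = 5240·e^(0.5977t)
9890/5240 = e^((0.5977 − 0.2024)t) → ln(1.8874) = 0.3953·t
t = 0.6352 / 0.3953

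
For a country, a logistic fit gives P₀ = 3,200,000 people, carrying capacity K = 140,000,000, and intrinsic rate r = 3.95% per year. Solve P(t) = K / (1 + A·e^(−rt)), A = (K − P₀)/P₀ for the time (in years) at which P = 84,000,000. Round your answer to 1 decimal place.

t ≈ 105.3 years

A = (140000000 − 3200000)/3200000 = 42.75
84000000 = 140000000/(1 + 42.75·e^(−0.0395t)) → 1 + 42.75·e^(−0.0395t) = 1.66667
e^(−0.0395t) = 0.015595 → t = ln(64.125)/0.0395 = 4.16083/0.0395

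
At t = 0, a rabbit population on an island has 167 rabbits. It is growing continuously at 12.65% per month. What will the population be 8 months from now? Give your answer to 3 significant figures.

P(8) = 167 · e^(0.1265·8) = 167 · e^(1.012)
= 167 · 2.7511 ≈ 459.43

≈ 459 rabbits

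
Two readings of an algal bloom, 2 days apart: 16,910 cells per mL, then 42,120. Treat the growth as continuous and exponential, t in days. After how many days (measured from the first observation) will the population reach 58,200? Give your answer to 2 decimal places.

t ≈ 2.71 days

r = ln(42120/16910) / 2 ≈ 0.456309 per day
t = ln(58200/16910) / r = 1.23598 / 0.456309 ≈ 2.709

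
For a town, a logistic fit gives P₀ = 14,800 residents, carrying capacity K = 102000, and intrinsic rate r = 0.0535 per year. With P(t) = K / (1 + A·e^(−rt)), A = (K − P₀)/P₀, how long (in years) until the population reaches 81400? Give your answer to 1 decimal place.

t ≈ 58.8 years

A = (102000 − 14800)/14800 = 5.89189
81400 = 102000/(1 + 5.89189·e^(−0.0535t)) → 1 + 5.89189·e^(−0.0535t) = 1.25307
e^(−0.0535t) = 0.042952 → t = ln(23.28155)/0.0535 = 3.14766/0.0535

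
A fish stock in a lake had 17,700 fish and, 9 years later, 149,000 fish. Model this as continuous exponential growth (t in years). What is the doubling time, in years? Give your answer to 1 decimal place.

doubling time ≈ 2.9 years

r = ln(149000/17700) / 9 = ln(8.41808) / 9 ≈ 0.236709 per year
doubling time = ln 2 / |r| = 0.69315 / 0.236709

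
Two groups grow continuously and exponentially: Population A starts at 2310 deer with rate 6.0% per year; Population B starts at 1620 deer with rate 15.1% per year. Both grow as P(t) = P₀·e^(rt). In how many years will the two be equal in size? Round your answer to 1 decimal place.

2310·e^(0.06t) = 1620·e^(0.151t)
2310/1620 = e^((0.151 − 0.06)t) → ln(1.42593) = 0.091·t
t = 0.35482 / 0.091

t ≈ 3.9 years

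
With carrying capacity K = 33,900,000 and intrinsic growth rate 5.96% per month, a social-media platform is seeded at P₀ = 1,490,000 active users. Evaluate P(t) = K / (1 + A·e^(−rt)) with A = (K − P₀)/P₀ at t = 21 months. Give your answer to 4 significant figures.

A = (33900000 − 1490000)/1490000 = 21.75168
P(21) = 33900000 / (1 + 21.75168·e^(−0.0596·21)) = 33900000 / (1 + 21.75168·0.286047)
= 33900000 / 7.222 ≈ 4693992.61

≈ 4,694,000 active users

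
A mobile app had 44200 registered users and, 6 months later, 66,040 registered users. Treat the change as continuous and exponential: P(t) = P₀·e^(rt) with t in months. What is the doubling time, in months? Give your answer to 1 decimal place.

doubling time ≈ 10.4 months

r = ln(66040/44200) / 6 = ln(1.49412) / 6 ≈ 0.066923 per month
doubling time = ln 2 / |r| = 0.69315 / 0.066923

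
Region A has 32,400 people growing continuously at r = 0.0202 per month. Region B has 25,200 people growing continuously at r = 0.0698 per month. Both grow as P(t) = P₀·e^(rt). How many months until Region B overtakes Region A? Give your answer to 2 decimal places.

t ≈ 5.07 months

32400·e^(0.0202t) = 25200·e^(0.0698t)
32400/25200 = e^((0.0698 − 0.0202)t) → ln(1.28571) = 0.0496·t
t = 0.25131 / 0.0496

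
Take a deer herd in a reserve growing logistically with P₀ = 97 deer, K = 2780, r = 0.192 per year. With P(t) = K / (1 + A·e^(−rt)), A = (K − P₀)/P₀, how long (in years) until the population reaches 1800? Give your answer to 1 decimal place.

t ≈ 20.5 years

A = (2780 − 97)/97 = 27.65979
1800 = 2780/(1 + 27.65979·e^(−0.192t)) → 1 + 27.65979·e^(−0.192t) = 1.54444
e^(−0.192t) = 0.019684 → t = ln(50.8037)/0.192 = 3.92797/0.192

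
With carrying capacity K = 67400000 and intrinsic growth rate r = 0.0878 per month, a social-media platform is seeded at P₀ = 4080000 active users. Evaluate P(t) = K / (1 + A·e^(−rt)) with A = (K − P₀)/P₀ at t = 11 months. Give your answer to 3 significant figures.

A = (67400000 − 4080000)/4080000 = 15.51961
P(11) = 67400000 / (1 + 15.51961·e^(−0.0878·11)) = 67400000 / (1 + 15.51961·0.380679)
= 67400000 / 6.90798 ≈ 9756829.72

≈ 9,760,000 active users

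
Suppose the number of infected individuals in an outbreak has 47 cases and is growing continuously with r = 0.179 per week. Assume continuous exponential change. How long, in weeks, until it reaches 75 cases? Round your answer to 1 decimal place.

t ≈ 2.6 weeks

75 = 47 · e^(0.179·t)
t = ln(75/47) / 0.179 = ln(1.59574) / 0.179 = 0.46734 / 0.179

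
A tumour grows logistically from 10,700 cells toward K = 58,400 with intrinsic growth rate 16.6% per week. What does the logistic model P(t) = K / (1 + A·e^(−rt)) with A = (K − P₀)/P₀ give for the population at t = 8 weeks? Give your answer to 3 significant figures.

≈ 26,800 cells

A = (58400 − 10700)/10700 = 4.45794
P(8) = 58400 / (1 + 4.45794·e^(−0.166·8)) = 58400 / (1 + 4.45794·0.265007)
= 58400 / 2.18139 ≈ 26771.98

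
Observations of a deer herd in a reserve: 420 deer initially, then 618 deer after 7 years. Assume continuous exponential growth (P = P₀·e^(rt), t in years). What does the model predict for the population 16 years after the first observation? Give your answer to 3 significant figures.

r = ln(618/420) / 7 ≈ 0.055176 per year
P(16) = 420 · e^(0.055176·16) = 420 · 2.41771 ≈ 1015.44

≈ 1,020 deer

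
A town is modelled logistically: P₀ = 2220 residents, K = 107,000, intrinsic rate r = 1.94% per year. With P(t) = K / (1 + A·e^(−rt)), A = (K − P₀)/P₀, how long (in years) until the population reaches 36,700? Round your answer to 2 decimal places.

t ≈ 165.17 years

A = (107000 − 2220)/2220 = 47.1982
36700 = 107000/(1 + 47.1982·e^(−0.0194t)) → 1 + 47.1982·e^(−0.0194t) = 2.91553
e^(−0.0194t) = 0.040585 → t = ln(24.63974)/0.0194 = 3.20436/0.0194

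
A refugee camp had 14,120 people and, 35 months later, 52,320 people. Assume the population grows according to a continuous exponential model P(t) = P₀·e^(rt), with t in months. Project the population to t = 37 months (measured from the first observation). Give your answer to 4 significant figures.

r = ln(52320/14120) / 35 ≈ 0.037422 per month
P(37) = 14120 · e^(0.037422·37) = 14120 · 3.99335 ≈ 56386.15

≈ 56,390 people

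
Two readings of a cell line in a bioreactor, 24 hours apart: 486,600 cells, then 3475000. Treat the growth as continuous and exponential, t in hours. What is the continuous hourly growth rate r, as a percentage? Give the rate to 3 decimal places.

3475000 = 486600 · e^(r·24)
e^(24r) = 3475000/486600 = 7.14139
r = ln(7.14139) / 24 = 1.96591 / 24

r ≈ 8.191% per hour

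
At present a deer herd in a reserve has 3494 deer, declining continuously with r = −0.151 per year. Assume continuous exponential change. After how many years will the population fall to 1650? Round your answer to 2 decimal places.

1650 = 3494 · e^(-0.151·t)
t = ln(1650/3494) / -0.151 = ln(0.47224) / -0.151 = -0.75027 / -0.151

t ≈ 4.97 years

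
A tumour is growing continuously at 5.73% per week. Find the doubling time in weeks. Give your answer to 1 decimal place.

doubling time ≈ 12.1 weeks

doubling time = ln(2) / |r| = 0.69315 / 0.0573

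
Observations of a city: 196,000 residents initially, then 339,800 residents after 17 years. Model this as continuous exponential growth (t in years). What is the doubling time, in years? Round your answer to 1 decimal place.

doubling time ≈ 21.4 years

r = ln(339800/196000) / 17 = ln(1.73367) / 17 ≈ 0.032367 per year
doubling time = ln 2 / |r| = 0.69315 / 0.032367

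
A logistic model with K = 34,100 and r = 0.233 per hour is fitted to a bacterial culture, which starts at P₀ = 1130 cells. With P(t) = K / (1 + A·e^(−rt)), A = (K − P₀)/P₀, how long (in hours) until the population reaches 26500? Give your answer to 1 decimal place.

t ≈ 19.8 hours

A = (34100 − 1130)/1130 = 29.17699
26500 = 34100/(1 + 29.17699·e^(−0.233t)) → 1 + 29.17699·e^(−0.233t) = 1.28679
e^(−0.233t) = 0.009829 → t = ln(101.73556)/0.233 = 4.62238/0.233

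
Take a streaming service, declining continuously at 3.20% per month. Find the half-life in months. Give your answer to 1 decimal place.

half-life = ln(2) / |r| = 0.69315 / 0.032

half-life ≈ 21.7 months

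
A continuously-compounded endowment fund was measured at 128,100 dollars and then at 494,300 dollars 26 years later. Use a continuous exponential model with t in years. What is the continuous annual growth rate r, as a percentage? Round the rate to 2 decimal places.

494300 = 128100 · e^(r·26)
e^(26r) = 494300/128100 = 3.8587
r = ln(3.8587) / 26 = 1.35033 / 26

r ≈ 5.19% per year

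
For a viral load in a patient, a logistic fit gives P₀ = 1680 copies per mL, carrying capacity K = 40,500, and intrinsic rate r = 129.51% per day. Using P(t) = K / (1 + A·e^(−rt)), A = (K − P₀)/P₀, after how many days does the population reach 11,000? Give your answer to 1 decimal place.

t ≈ 1.7 days

A = (40500 − 1680)/1680 = 23.10714
11000 = 40500/(1 + 23.10714·e^(−1.2951t)) → 1 + 23.10714·e^(−1.2951t) = 3.68182
e^(−1.2951t) = 0.11606 → t = ln(8.61622)/1.2951 = 2.15365/1.2951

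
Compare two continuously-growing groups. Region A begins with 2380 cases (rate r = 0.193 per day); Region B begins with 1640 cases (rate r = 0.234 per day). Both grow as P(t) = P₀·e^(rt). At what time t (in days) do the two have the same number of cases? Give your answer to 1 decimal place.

2380·e^(0.193t) = 1640·e^(0.234t)
2380/1640 = e^((0.234 − 0.193)t) → ln(1.45122) = 0.041·t
t = 0.3724 / 0.041

t ≈ 9.1 days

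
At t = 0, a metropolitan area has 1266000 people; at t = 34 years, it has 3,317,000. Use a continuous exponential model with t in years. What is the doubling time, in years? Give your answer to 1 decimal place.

doubling time ≈ 24.5 years

r = ln(3317000/1266000) / 34 = ln(2.62006) / 34 ≈ 0.028329 per year
doubling time = ln 2 / |r| = 0.69315 / 0.028329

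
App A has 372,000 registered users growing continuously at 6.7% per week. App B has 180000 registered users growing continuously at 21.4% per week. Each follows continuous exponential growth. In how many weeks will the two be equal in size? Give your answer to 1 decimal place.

t ≈ 4.9 weeks

372000·e^(0.067t) = 180000·e^(0.214t)
372000/180000 = e^((0.214 − 0.067)t) → ln(2.06667) = 0.147·t
t = 0.72594 / 0.147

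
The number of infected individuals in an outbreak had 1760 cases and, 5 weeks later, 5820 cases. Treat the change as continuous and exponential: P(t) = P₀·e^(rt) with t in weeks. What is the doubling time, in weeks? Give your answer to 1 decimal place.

r = ln(5820/1760) / 5 = ln(3.30682) / 5 ≈ 0.239197 per week
doubling time = ln 2 / |r| = 0.69315 / 0.239197

doubling time ≈ 2.9 weeks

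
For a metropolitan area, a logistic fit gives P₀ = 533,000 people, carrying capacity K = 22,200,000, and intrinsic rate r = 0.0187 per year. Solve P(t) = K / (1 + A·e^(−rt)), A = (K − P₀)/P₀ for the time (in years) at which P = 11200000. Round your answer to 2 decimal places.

A = (22200000 − 533000)/533000 = 40.65103
11200000 = 22200000/(1 + 40.65103·e^(−0.0187t)) → 1 + 40.65103·e^(−0.0187t) = 1.98214
e^(−0.0187t) = 0.02416 → t = ln(41.39014)/0.0187 = 3.72304/0.0187

t ≈ 199.09 years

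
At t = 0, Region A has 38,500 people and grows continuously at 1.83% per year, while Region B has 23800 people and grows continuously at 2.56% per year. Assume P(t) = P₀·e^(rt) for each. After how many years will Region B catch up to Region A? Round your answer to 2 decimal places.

38500·e^(0.0183t) = 23800·e^(0.0256t)
38500/23800 = e^((0.0256 − 0.0183)t) → ln(1.61765) = 0.0073·t
t = 0.48097 / 0.0073

t ≈ 65.89 years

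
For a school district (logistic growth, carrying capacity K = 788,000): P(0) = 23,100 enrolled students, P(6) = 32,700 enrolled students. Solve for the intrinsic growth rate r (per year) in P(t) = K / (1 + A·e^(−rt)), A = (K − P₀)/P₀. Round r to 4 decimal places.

A = (788000 − 23100)/23100 = 33.11255
32700 = 788000/(1 + 33.11255·e^(−r·6)) → e^(−6r) = (24.09786 − 1)/33.11255 = 0.697556
r = −ln(0.697556)/6 = 0.36017/6

r ≈ 0.0600 per year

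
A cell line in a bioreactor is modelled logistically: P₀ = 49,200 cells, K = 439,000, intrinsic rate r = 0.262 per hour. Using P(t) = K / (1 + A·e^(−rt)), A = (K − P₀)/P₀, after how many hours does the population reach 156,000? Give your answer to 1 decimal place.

t ≈ 5.6 hours

A = (439000 − 49200)/49200 = 7.92276
156000 = 439000/(1 + 7.92276·e^(−0.262t)) → 1 + 7.92276·e^(−0.262t) = 2.8141
e^(−0.262t) = 0.228973 → t = ln(4.36732)/0.262 = 1.47415/0.262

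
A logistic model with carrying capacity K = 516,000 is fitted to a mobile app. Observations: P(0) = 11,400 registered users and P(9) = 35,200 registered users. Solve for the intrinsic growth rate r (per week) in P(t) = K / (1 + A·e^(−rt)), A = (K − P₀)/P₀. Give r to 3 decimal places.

A = (516000 − 11400)/11400 = 44.26316
35200 = 516000/(1 + 44.26316·e^(−r·9)) → e^(−9r) = (14.65909 − 1)/44.26316 = 0.308588
r = −ln(0.308588)/9 = 1.17575/9

r ≈ 0.131 per week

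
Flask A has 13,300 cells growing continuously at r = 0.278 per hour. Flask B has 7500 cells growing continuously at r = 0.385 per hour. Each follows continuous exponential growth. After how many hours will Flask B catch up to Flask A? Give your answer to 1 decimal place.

13300·e^(0.278t) = 7500·e^(0.385t)
13300/7500 = e^((0.385 − 0.278)t) → ln(1.77333) = 0.107·t
t = 0.57286 / 0.107

t ≈ 5.4 hours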